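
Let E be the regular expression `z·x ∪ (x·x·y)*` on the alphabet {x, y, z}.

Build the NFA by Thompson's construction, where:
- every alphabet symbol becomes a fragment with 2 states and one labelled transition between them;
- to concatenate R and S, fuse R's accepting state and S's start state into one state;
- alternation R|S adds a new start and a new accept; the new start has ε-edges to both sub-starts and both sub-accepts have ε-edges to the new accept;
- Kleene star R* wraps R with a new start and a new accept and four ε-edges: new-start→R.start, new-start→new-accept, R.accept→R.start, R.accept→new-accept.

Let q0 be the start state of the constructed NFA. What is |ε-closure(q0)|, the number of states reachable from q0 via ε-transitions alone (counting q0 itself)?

6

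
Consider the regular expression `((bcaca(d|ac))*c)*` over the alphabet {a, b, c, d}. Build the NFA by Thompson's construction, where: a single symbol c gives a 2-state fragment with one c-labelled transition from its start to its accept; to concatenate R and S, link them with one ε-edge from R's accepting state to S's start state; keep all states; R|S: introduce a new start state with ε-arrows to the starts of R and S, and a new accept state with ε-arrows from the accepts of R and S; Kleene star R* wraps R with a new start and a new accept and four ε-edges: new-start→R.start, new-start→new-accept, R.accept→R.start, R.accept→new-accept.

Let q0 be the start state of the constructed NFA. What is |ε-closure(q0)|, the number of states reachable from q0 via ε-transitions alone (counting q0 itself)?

6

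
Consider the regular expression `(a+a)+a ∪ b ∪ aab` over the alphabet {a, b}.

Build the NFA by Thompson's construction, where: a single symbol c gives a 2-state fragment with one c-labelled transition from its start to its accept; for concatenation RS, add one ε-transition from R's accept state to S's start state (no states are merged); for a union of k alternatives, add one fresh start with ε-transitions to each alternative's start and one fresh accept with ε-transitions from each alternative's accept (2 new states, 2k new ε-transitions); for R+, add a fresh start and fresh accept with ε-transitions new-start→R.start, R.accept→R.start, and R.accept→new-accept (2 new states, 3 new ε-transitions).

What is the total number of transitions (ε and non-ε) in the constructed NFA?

By structural recursion:
Each of the 7 symbol leaves contributes 1 transition (1 symbol, 0 ε).
  a+ : 4 transitions (1 symbol, 3 ε)
  a+a : 6 transitions (2 symbol, 4 ε)
  (a+a)+ : 9 transitions (2 symbol, 7 ε)
  (a+a)+a : 11 transitions (3 symbol, 8 ε)
  aab : 5 transitions (3 symbol, 2 ε)
  (a+a)+a ∪ b ∪ aab : 23 transitions (7 symbol, 16 ε)

23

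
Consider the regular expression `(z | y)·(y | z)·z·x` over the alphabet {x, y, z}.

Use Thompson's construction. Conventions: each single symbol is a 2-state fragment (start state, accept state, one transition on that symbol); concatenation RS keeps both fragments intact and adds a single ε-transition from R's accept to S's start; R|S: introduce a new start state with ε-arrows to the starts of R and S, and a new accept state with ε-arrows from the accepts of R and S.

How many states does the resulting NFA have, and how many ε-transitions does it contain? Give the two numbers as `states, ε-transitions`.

Per subexpression:
Each of the 6 symbol leaves contributes 2 states and 0 ε-transitions.
  z | y — 6 states, 4 ε-transitions
  y | z — 6 states, 4 ε-transitions
  (z | y)·(y | z)·z·x — 16 states, 11 ε-transitions

16, 11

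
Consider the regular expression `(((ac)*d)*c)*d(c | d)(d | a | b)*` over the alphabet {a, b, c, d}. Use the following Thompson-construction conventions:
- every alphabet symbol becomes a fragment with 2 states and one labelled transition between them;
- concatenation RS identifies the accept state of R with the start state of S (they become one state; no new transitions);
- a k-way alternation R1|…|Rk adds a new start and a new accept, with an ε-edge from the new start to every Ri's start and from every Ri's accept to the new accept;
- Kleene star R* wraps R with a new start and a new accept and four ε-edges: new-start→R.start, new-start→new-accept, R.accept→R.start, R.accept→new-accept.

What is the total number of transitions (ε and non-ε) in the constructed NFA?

Per subexpression:
Each of the 10 symbol leaves contributes 1 transition (1 symbol, 0 ε).
  ac → 2 transitions (2 symbol, 0 ε)
  (ac)* → 6 transitions (2 symbol, 4 ε)
  (ac)*d → 7 transitions (3 symbol, 4 ε)
  ((ac)*d)* → 11 transitions (3 symbol, 8 ε)
  ((ac)*d)*c → 12 transitions (4 symbol, 8 ε)
  (((ac)*d)*c)* → 16 transitions (4 symbol, 12 ε)
  c | d → 6 transitions (2 symbol, 4 ε)
  d | a | b → 9 transitions (3 symbol, 6 ε)
  (d | a | b)* → 13 transitions (3 symbol, 10 ε)
  (((ac)*d)*c)*d(c | d)(d | a | b)* → 36 transitions (10 symbol, 26 ε)

36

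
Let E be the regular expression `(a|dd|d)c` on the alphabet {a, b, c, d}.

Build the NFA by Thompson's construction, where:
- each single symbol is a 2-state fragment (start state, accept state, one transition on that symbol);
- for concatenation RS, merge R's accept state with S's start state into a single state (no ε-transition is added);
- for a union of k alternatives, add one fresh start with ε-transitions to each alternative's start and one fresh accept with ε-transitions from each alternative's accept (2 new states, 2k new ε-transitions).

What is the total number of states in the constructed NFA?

Per subexpression:
Each of the 5 symbol leaves contributes a 2-state fragment.
  dd — 3 states
  a|dd|d — 9 states
  (a|dd|d)c — 10 states

10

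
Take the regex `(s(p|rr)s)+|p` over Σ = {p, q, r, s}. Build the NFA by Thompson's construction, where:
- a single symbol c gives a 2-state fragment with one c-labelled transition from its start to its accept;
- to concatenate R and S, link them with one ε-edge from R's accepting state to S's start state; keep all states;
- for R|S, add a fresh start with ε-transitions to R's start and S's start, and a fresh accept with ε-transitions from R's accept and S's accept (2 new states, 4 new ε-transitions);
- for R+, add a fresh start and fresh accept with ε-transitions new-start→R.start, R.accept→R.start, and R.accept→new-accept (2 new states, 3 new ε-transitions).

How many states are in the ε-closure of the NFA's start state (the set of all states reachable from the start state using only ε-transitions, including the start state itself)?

Let C(F) = |ε-closure(F.start)| within fragment F, and note whether F accepts ε. Symbol fragments have C = 1 and do not accept ε. Then:
  rr : same as the first factor's closure: |ε-closure| = 1
  p|rr : |ε-closure| = 1 + 1 + 1 = 3 (the new accept is not ε-reachable since no branch accepts ε)
  s(p|rr)s : same as the first factor's closure: |ε-closure| = 1
  (s(p|rr)s)+ : new start ε-reaches only the body's start; the new accept needs a symbol first: |ε-closure| = 1 + 1 = 2
  (s(p|rr)s)+|p : new start ε-reaches every alternative's start; none of them accept ε, so the new accept is not reached: |ε-closure| = 1 + 2 + 1 = 4

4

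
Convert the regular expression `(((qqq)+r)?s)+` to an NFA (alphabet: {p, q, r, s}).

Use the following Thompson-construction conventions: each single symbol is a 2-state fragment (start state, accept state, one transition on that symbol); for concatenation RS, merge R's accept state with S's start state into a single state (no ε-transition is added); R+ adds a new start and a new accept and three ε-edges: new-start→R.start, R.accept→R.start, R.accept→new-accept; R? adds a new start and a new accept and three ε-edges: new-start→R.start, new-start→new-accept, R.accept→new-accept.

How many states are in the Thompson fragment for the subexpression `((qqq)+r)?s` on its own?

Fragment for `((qqq)+r)?s`:
Each of the 5 symbol leaves contributes a 2-state fragment.
  qqq — 4 states
  (qqq)+ — 6 states
  (qqq)+r — 7 states
  ((qqq)+r)? — 9 states
  ((qqq)+r)?s — 10 states

10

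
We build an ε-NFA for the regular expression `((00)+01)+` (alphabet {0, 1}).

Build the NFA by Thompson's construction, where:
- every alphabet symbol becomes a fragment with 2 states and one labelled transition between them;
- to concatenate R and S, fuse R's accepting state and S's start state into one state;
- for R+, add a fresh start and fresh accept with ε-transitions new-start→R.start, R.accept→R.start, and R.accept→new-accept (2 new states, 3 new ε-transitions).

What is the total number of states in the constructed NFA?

9

Per subexpression:
Each of the 4 symbol leaves contributes a 2-state fragment.
  00 — 3 states
  (00)+ — 5 states
  (00)+01 — 7 states
  ((00)+01)+ — 9 states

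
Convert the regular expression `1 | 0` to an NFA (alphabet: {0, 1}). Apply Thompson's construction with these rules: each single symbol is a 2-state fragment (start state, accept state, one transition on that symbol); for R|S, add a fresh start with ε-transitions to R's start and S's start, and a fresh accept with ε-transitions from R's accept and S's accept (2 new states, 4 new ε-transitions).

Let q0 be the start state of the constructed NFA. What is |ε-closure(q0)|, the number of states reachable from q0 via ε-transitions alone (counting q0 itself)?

3

Let C(F) = |ε-closure(F.start)| within fragment F, and note whether F accepts ε. Symbol fragments have C = 1 and do not accept ε. Then:
  1 | 0 : new start ε-reaches every alternative's start; none of them accept ε, so the new accept is not reached: |closure| = 1 + 1 + 1 = 3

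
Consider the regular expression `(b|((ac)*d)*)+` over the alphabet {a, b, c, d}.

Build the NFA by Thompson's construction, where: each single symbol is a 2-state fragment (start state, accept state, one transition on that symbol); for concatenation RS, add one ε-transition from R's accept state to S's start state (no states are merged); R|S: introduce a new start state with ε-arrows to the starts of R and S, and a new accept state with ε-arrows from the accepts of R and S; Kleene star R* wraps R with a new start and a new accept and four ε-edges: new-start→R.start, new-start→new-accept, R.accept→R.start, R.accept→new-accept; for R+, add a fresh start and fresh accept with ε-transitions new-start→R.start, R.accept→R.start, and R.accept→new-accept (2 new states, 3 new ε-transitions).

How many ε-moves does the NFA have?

Bottom-up over the parse tree:
Each of the 4 symbol leaves contributes 0 ε-transitions.
  ac → 1 ε-transition
  (ac)* → 5 ε-transitions
  (ac)*d → 6 ε-transitions
  ((ac)*d)* → 10 ε-transitions
  b|((ac)*d)* → 14 ε-transitions
  (b|((ac)*d)*)+ → 17 ε-transitions

17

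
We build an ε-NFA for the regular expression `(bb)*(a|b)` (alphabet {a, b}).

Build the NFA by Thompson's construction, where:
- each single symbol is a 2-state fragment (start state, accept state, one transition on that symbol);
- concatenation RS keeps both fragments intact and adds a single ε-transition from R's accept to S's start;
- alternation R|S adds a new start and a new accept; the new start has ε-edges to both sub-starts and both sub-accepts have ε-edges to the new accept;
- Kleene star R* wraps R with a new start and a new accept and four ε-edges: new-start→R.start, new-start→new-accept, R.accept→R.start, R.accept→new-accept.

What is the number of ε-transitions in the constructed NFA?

Bottom-up over the parse tree:
Each of the 4 symbol leaves contributes 0 ε-transitions.
  bb — 1 ε-transition
  (bb)* — 5 ε-transitions
  a|b — 4 ε-transitions
  (bb)*(a|b) — 10 ε-transitions

10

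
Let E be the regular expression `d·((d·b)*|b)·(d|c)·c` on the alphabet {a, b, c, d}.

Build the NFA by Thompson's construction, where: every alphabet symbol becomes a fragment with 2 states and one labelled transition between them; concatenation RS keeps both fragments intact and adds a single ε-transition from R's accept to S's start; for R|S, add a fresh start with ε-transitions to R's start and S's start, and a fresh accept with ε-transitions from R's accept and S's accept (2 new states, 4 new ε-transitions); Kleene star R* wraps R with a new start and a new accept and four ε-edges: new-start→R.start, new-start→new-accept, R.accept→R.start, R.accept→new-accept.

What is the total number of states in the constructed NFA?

20

Recursing over subexpressions:
Each of the 7 symbol leaves contributes a 2-state fragment.
  d·b → 4 states
  (d·b)* → 6 states
  (d·b)*|b → 10 states
  d|c → 6 states
  d·((d·b)*|b)·(d|c)·c → 20 states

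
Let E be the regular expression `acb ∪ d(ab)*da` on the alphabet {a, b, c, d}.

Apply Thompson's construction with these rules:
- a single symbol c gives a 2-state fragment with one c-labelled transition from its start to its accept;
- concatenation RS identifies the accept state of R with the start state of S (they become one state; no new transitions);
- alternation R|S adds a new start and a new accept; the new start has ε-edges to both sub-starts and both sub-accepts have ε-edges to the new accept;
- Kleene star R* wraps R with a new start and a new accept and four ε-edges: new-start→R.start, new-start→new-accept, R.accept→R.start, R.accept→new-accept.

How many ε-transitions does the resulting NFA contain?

8

By structural recursion:
Each of the 8 symbol leaves contributes 0 ε-transitions.
  acb — 0 ε-transitions
  ab — 0 ε-transitions
  (ab)* — 4 ε-transitions
  d(ab)*da — 4 ε-transitions
  acb ∪ d(ab)*da — 8 ε-transitions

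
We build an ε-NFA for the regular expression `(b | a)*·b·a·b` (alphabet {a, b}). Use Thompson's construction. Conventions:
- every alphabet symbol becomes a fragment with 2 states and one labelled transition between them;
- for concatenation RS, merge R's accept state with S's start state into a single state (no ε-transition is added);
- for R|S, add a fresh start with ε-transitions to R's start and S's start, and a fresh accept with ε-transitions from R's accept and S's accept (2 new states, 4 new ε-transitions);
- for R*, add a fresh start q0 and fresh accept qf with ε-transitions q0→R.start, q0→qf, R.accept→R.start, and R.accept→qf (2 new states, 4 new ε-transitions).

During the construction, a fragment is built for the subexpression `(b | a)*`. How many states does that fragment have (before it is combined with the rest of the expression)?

8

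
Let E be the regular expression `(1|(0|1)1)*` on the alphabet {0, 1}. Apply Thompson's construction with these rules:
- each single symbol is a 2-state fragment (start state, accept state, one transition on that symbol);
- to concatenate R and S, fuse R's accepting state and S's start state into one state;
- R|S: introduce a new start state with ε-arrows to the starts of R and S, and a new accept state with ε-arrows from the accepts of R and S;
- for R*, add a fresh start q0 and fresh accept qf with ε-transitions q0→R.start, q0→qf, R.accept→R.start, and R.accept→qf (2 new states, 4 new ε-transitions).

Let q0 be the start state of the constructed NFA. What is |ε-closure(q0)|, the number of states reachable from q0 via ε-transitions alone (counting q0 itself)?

7

Compute the ε-closure size of each fragment's start state recursively; a symbol fragment's start has no outgoing ε-edge, so its closure is just itself (size 1).
  0|1 — |closure| = 1 + 1 + 1 = 3 (the new accept is not ε-reachable since no branch accepts ε)
  (0|1)1 — |closure| equals the left operand's closure size = 3 (its accept is not ε-reachable, so the closure stops there)
  1|(0|1)1 — new start ε-reaches every alternative's start; none of them accept ε, so the new accept is not reached: |closure| = 1 + 1 + 3 = 5
  (1|(0|1)1)* — new start has ε-edges to the inner start and to the new accept, so |closure| = 2 + 5 = 7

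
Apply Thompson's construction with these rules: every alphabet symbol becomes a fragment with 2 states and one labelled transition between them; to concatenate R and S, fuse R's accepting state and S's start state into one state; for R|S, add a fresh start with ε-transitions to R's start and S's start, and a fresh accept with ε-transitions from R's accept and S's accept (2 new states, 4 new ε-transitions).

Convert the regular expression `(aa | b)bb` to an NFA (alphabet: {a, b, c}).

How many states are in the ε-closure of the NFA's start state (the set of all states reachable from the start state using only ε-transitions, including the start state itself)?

3

Compute the ε-closure size of each fragment's start state recursively; a symbol fragment's start has no outgoing ε-edge, so its closure is just itself (size 1).
  aa → same as the first factor's closure: |ε-closure| = 1
  aa | b → new start ε-reaches every alternative's start; none of them accept ε, so the new accept is not reached: |ε-closure| = 1 + 1 + 1 = 3
  (aa | b)bb → same as the first factor's closure: |ε-closure| = 3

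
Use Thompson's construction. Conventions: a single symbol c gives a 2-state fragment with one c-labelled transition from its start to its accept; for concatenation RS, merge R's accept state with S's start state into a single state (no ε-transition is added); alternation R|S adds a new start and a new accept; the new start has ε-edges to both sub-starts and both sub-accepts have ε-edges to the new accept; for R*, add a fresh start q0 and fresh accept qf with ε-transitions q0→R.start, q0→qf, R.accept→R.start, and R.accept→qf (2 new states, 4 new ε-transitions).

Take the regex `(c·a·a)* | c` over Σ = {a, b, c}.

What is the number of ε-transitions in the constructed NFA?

By structural recursion:
Each of the 4 symbol leaves contributes 0 ε-transitions.
  c·a·a : 0 ε-transitions
  (c·a·a)* : 4 ε-transitions
  (c·a·a)* | c : 8 ε-transitions

8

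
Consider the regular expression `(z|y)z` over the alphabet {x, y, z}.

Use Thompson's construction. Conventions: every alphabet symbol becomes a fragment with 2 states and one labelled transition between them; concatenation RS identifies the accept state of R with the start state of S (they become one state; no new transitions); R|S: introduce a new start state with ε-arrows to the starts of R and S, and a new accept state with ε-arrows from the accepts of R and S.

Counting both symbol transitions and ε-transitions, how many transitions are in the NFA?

By structural recursion:
Each of the 3 symbol leaves contributes 1 transition (1 symbol, 0 ε).
  z|y — 6 transitions (2 symbol, 4 ε)
  (z|y)z — 7 transitions (3 symbol, 4 ε)

7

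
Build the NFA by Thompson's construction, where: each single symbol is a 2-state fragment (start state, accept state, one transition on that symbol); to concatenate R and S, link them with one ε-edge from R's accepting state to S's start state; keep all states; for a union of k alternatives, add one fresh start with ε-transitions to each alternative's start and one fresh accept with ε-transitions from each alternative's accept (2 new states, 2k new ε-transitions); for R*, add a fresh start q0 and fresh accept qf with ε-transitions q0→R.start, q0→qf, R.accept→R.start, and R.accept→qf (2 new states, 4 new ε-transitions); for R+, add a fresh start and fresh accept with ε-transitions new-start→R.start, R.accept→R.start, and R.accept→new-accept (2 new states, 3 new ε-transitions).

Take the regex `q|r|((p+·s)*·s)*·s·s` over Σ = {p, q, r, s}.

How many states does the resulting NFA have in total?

By structural recursion:
Each of the 7 symbol leaves contributes a 2-state fragment.
  p+ — 4 states
  p+·s — 6 states
  (p+·s)* — 8 states
  (p+·s)*·s — 10 states
  ((p+·s)*·s)* — 12 states
  ((p+·s)*·s)*·s·s — 16 states
  q|r|((p+·s)*·s)*·s·s — 22 states

22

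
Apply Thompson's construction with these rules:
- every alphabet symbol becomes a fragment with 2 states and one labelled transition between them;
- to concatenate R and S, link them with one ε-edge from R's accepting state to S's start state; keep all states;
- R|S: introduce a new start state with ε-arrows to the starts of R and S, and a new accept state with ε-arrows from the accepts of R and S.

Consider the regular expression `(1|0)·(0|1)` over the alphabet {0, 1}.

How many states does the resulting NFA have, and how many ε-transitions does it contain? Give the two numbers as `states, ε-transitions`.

By structural recursion:
Each of the 4 symbol leaves contributes 2 states and 0 ε-transitions.
  1|0 — 6 states, 4 ε-transitions
  0|1 — 6 states, 4 ε-transitions
  (1|0)·(0|1) — 12 states, 9 ε-transitions

12, 9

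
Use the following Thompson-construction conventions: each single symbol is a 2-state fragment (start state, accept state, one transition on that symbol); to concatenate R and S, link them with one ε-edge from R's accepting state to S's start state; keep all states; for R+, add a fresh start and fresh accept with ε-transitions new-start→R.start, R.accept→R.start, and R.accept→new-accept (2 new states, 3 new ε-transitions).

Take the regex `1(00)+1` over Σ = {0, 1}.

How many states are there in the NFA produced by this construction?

By structural recursion:
Each of the 4 symbol leaves contributes a 2-state fragment.
  00 : 4 states
  (00)+ : 6 states
  1(00)+1 : 10 states

10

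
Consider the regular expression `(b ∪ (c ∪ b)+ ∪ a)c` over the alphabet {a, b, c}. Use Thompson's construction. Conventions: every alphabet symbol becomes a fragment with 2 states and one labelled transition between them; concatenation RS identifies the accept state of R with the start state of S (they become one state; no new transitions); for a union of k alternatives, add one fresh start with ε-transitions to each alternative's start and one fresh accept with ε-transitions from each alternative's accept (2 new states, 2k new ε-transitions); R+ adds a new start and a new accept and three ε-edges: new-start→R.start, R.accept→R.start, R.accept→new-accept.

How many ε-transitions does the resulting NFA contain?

13

By structural recursion:
Each of the 5 symbol leaves contributes 0 ε-transitions.
  c ∪ b : 4 ε-transitions
  (c ∪ b)+ : 7 ε-transitions
  b ∪ (c ∪ b)+ ∪ a : 13 ε-transitions
  (b ∪ (c ∪ b)+ ∪ a)c : 13 ε-transitions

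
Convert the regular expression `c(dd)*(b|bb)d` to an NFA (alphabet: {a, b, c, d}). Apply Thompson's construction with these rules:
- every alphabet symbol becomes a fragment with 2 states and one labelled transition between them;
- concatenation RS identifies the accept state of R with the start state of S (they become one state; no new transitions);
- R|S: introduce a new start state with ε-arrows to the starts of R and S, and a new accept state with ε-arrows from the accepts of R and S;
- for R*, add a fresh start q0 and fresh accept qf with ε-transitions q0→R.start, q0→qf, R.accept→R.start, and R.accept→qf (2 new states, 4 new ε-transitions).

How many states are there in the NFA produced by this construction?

Building bottom-up:
Each of the 7 symbol leaves contributes a 2-state fragment.
  dd : 3 states
  (dd)* : 5 states
  bb : 3 states
  b|bb : 7 states
  c(dd)*(b|bb)d : 13 states

13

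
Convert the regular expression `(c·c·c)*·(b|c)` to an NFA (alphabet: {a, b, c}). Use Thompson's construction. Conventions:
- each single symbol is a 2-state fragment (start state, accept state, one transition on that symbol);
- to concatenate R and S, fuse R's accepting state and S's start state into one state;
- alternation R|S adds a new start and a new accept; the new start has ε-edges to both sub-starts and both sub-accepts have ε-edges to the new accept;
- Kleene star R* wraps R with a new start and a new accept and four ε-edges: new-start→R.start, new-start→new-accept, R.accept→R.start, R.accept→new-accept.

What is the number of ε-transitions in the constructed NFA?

8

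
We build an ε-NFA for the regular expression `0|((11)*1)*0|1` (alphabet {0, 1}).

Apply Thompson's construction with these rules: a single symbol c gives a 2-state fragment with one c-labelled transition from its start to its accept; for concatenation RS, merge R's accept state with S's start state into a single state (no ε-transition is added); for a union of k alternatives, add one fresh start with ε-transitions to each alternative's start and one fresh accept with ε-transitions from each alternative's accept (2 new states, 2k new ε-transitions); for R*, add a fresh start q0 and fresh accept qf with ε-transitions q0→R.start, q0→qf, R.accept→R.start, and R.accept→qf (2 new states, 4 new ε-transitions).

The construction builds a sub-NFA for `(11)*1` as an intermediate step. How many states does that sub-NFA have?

6

Fragment for `(11)*1`:
Each of the 3 symbol leaves contributes a 2-state fragment.
  11 = 3 states
  (11)* = 5 states
  (11)*1 = 6 states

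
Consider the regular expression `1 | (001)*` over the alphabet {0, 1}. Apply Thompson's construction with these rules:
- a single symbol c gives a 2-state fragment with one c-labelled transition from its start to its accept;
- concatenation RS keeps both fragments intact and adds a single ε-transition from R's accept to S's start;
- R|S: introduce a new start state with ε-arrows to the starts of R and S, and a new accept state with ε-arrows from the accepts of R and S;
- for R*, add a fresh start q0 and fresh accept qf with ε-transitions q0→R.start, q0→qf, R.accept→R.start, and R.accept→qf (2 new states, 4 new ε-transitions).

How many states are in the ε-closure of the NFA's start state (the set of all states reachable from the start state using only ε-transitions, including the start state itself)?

Work bottom-up. For each fragment F, track |ε-closure(F.start)| and whether F's accept lies in that closure (i.e. whether F accepts ε). A single-symbol fragment has closure size 1 and does not accept ε.
  001 → C equals the left operand's closure size = 1 (its accept is not ε-reachable, so the closure stops there)
  (001)* → new start has ε-edges to the inner start and to the new accept, so C = 2 + 1 = 3
  1 | (001)* → new start ε-reaches every alternative's start; at least one alternative accepts ε, so the union's new accept is reached too: C = 1 + 1 + 3 + 1 = 6

6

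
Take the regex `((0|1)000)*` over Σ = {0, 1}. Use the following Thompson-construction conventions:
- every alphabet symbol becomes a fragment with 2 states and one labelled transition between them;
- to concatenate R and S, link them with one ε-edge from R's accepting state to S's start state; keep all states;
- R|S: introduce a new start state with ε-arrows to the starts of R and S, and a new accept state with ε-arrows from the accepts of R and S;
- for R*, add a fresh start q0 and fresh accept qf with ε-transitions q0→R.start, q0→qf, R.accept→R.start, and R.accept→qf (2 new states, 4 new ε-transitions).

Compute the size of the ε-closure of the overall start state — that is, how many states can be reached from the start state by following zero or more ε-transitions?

5

Work bottom-up. For each fragment F, track |ε-closure(F.start)| and whether F's accept lies in that closure (i.e. whether F accepts ε). A single-symbol fragment has closure size 1 and does not accept ε.
  0|1 — C = 1 + 1 + 1 = 3 (the new accept is not ε-reachable since no branch accepts ε)
  (0|1)000 — C equals the left operand's closure size = 3 (its accept is not ε-reachable, so the closure stops there)
  ((0|1)000)* — the star's fresh start ε-reaches both the body's start and the fresh accept: C = 2 + 3 = 5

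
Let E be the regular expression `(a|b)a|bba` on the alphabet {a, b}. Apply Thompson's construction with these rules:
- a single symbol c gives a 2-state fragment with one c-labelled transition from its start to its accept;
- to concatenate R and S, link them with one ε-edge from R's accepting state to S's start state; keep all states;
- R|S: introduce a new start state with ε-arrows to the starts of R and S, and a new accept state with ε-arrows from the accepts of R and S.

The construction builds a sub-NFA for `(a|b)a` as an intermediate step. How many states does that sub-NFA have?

8

Fragment for `(a|b)a`:
Each of the 3 symbol leaves contributes a 2-state fragment.
  a|b = 6 states
  (a|b)a = 8 states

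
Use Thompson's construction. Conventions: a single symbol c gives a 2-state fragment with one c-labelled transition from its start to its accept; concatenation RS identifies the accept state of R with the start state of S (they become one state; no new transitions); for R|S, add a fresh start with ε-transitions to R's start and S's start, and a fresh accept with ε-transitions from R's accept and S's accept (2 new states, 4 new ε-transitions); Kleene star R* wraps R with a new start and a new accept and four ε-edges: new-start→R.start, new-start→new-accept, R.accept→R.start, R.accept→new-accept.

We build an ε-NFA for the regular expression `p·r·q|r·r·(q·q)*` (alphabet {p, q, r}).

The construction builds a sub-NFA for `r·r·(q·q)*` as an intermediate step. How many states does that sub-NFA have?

7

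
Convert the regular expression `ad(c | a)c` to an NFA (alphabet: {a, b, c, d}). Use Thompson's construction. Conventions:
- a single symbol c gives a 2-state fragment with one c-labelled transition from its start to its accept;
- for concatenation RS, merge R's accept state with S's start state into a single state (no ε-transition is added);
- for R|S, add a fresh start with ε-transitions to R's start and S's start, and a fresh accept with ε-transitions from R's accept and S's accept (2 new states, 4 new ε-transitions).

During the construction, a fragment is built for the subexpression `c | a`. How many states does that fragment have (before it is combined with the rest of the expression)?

Fragment for `c | a`:
Each of the 2 symbol leaves contributes a 2-state fragment.
  c | a → 6 states

6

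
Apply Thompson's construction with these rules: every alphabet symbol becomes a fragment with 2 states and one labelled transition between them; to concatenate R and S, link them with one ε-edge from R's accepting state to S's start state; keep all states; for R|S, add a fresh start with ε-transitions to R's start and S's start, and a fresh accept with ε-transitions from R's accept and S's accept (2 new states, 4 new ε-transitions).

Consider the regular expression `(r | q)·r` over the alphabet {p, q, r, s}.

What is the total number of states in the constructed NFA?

8

Per subexpression:
Each of the 3 symbol leaves contributes a 2-state fragment.
  r | q → 6 states
  (r | q)·r → 8 states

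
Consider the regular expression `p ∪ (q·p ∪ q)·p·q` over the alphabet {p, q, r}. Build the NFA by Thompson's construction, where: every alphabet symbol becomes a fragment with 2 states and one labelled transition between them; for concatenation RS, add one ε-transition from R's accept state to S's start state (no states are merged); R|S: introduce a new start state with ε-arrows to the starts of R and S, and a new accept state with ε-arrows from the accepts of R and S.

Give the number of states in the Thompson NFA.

By structural recursion:
Each of the 6 symbol leaves contributes a 2-state fragment.
  q·p — 4 states
  q·p ∪ q — 8 states
  (q·p ∪ q)·p·q — 12 states
  p ∪ (q·p ∪ q)·p·q — 16 states

16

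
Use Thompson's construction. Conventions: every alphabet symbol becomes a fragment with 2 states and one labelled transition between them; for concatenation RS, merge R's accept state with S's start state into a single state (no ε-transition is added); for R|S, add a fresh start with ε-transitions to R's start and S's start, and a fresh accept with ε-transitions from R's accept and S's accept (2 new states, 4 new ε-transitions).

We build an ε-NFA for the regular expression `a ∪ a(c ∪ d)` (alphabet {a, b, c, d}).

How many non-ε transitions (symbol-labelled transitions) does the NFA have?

4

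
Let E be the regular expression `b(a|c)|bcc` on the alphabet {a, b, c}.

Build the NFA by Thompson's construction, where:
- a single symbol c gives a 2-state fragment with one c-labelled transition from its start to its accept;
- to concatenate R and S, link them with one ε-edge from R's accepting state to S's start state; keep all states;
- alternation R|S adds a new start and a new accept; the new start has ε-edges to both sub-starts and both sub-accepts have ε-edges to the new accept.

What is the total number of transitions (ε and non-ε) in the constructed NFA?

17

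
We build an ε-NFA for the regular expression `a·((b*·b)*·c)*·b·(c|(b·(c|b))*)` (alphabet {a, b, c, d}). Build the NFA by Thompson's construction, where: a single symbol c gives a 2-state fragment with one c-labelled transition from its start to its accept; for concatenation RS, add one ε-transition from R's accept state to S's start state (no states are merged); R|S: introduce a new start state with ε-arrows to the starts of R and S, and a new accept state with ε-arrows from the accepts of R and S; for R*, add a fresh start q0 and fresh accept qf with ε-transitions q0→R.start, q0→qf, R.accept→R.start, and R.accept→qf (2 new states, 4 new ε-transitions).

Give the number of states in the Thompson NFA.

30

Bottom-up over the parse tree:
Each of the 9 symbol leaves contributes a 2-state fragment.
  b* = 4 states
  b*·b = 6 states
  (b*·b)* = 8 states
  (b*·b)*·c = 10 states
  ((b*·b)*·c)* = 12 states
  c|b = 6 states
  b·(c|b) = 8 states
  (b·(c|b))* = 10 states
  c|(b·(c|b))* = 14 states
  a·((b*·b)*·c)*·b·(c|(b·(c|b))*) = 30 states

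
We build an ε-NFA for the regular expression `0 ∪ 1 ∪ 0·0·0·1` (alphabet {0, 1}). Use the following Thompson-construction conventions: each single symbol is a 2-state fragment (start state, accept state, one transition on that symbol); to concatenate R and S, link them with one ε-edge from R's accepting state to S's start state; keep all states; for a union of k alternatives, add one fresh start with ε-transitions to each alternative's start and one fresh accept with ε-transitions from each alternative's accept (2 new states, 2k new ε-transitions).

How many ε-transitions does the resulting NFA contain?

Recursing over subexpressions:
Each of the 6 symbol leaves contributes 0 ε-transitions.
  0·0·0·1 → 3 ε-transitions
  0 ∪ 1 ∪ 0·0·0·1 → 9 ε-transitions

9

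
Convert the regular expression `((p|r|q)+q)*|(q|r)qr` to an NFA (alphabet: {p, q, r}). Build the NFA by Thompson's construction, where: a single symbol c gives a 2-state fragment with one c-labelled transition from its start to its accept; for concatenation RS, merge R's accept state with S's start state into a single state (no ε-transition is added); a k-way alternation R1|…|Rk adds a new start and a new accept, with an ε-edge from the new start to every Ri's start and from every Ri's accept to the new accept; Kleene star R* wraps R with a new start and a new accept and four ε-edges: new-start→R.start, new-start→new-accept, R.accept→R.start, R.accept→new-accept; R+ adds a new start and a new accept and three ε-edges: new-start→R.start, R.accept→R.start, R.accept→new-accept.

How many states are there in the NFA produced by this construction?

By structural recursion:
Each of the 8 symbol leaves contributes a 2-state fragment.
  p|r|q → 8 states
  (p|r|q)+ → 10 states
  (p|r|q)+q → 11 states
  ((p|r|q)+q)* → 13 states
  q|r → 6 states
  (q|r)qr → 8 states
  ((p|r|q)+q)*|(q|r)qr → 23 states

23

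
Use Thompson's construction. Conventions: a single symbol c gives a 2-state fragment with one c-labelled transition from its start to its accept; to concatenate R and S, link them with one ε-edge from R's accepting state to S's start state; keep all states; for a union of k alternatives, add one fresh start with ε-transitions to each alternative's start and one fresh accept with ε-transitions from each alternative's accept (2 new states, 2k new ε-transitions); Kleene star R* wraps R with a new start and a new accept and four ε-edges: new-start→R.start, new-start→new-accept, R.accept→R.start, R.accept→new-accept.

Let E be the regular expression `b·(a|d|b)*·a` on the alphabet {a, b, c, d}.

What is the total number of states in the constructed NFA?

14

By structural recursion:
Each of the 5 symbol leaves contributes a 2-state fragment.
  a|d|b : 8 states
  (a|d|b)* : 10 states
  b·(a|d|b)*·a : 14 states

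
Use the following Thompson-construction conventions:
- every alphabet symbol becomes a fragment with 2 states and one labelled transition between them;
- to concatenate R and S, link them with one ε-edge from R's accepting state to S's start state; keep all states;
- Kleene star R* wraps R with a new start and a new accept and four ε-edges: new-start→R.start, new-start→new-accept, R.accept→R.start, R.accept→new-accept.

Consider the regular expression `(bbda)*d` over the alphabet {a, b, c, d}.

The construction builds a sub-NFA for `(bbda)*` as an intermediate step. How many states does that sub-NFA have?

Fragment for `(bbda)*`:
Each of the 4 symbol leaves contributes a 2-state fragment.
  bbda = 8 states
  (bbda)* = 10 states

10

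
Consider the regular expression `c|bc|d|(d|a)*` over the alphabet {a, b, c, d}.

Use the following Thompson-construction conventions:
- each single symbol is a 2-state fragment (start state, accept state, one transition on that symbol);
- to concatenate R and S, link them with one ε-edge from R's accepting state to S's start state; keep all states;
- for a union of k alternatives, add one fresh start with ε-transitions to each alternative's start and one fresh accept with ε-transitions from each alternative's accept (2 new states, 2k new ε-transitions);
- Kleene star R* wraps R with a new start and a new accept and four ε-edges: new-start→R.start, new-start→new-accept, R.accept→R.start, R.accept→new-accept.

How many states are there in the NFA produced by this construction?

18

Bottom-up over the parse tree:
Each of the 6 symbol leaves contributes a 2-state fragment.
  bc → 4 states
  d|a → 6 states
  (d|a)* → 8 states
  c|bc|d|(d|a)* → 18 states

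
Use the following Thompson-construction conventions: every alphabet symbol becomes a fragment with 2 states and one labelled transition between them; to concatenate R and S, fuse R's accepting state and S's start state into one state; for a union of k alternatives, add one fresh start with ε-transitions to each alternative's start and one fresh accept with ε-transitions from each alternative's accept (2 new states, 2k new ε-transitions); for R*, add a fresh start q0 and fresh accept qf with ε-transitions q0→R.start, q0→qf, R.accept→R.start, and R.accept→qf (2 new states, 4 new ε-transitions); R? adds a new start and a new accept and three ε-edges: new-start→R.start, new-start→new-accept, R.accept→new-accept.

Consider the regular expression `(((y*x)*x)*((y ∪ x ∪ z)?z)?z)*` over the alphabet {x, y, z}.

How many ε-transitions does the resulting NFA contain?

28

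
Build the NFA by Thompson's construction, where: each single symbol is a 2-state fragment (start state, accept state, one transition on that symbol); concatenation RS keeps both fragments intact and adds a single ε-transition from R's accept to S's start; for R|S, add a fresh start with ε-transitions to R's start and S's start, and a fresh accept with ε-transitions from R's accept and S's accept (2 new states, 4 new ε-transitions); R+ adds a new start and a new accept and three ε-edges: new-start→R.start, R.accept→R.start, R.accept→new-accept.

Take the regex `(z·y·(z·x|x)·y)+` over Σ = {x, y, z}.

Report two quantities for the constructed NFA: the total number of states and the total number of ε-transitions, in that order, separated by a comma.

16, 11

Building bottom-up:
Each of the 6 symbol leaves contributes 2 states and 0 ε-transitions.
  z·x — 4 states, 1 ε-transition
  z·x|x — 8 states, 5 ε-transitions
  z·y·(z·x|x)·y — 14 states, 8 ε-transitions
  (z·y·(z·x|x)·y)+ — 16 states, 11 ε-transitions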